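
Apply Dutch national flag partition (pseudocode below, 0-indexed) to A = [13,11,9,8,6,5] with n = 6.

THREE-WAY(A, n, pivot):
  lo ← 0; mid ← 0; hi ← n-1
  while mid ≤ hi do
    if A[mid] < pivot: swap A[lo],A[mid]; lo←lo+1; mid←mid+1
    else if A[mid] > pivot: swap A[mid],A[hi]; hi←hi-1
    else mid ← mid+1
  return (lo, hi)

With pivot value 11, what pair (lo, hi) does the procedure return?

pivot = 11; lo=0, mid=0, hi=5
A[mid]=13>11: swap A[0],A[5]; hi=4 → [5,11,9,8,6,13]
A[mid]=5<11: swap A[0],A[0]; lo=1,mid=1 → [5,11,9,8,6,13]
A[mid]=11=11: mid=2
A[mid]=9<11: swap A[1],A[2]; lo=2,mid=3 → [5,9,11,8,6,13]
A[mid]=8<11: swap A[2],A[3]; lo=3,mid=4 → [5,9,8,11,6,13]
A[mid]=6<11: swap A[3],A[4]; lo=4,mid=5 → [5,9,8,6,11,13]
end: lo=4, hi=4; A = [5,9,8,6,11,13]

(4, 4)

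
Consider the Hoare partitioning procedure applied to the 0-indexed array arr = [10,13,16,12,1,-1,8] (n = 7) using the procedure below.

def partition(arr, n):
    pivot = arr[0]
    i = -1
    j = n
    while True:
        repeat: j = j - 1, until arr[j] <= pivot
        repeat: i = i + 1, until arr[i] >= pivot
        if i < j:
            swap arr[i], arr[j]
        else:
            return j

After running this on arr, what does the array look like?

[8,-1,1,12,16,13,10]

pivot = arr[0] = 10; i = -1, j = 7
j→6 (arr[6]=8≤10), i→0 (arr[0]=10≥10); i<j, swap → [8,13,16,12,1,-1,10]
j→5 (arr[5]=-1≤10), i→1 (arr[1]=13≥10); i<j, swap → [8,-1,16,12,1,13,10]
j→4 (arr[4]=1≤10), i→2 (arr[2]=16≥10); i<j, swap → [8,-1,1,12,16,13,10]
j→2, i→3; i≥j, return j=2. arr = [8,-1,1,12,16,13,10]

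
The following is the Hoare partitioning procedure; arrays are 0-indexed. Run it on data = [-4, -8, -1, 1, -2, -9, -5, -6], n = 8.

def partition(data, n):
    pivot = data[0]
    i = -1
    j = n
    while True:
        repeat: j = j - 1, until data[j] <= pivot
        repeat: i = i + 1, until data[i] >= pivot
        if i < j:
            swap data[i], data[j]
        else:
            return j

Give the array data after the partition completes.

pivot = data[0] = -4; i = -1, j = 8
j→7 (data[7]=-6≤-4), i→0 (data[0]=-4≥-4); i<j, swap → [-6, -8, -1, 1, -2, -9, -5, -4]
j→6 (data[6]=-5≤-4), i→2 (data[2]=-1≥-4); i<j, swap → [-6, -8, -5, 1, -2, -9, -1, -4]
j→5 (data[5]=-9≤-4), i→3 (data[3]=1≥-4); i<j, swap → [-6, -8, -5, -9, -2, 1, -1, -4]
j→3, i→4; i≥j, return j=3. data = [-6, -8, -5, -9, -2, 1, -1, -4]

[-6, -8, -5, -9, -2, 1, -1, -4]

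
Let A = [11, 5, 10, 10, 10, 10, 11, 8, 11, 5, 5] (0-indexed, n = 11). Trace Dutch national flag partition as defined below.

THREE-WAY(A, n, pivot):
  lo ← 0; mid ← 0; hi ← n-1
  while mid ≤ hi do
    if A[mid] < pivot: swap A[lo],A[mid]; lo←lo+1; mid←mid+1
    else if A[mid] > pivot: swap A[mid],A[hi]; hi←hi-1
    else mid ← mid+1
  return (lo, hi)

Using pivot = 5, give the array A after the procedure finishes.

[5, 5, 5, 10, 10, 11, 8, 11, 10, 10, 11]

pivot = 5; lo=0, mid=0, hi=10
A[mid]=11>5: swap A[0],A[10]; hi=9 → [5, 5, 10, 10, 10, 10, 11, 8, 11, 5, 11]
A[mid]=5=5: mid=1
A[mid]=5=5: mid=2
A[mid]=10>5: swap A[2],A[9]; hi=8 → [5, 5, 5, 10, 10, 10, 11, 8, 11, 10, 11]
A[mid]=5=5: mid=3
A[mid]=10>5: swap A[3],A[8]; hi=7 → [5, 5, 5, 11, 10, 10, 11, 8, 10, 10, 11]
A[mid]=11>5: swap A[3],A[7]; hi=6 → [5, 5, 5, 8, 10, 10, 11, 11, 10, 10, 11]
A[mid]=8>5: swap A[3],A[6]; hi=5 → [5, 5, 5, 11, 10, 10, 8, 11, 10, 10, 11]
A[mid]=11>5: swap A[3],A[5]; hi=4 → [5, 5, 5, 10, 10, 11, 8, 11, 10, 10, 11]
A[mid]=10>5: swap A[3],A[4]; hi=3 → [5, 5, 5, 10, 10, 11, 8, 11, 10, 10, 11]
A[mid]=10>5: swap A[3],A[3]; hi=2 → [5, 5, 5, 10, 10, 11, 8, 11, 10, 10, 11]
end: lo=0, hi=2; A = [5, 5, 5, 10, 10, 11, 8, 11, 10, 10, 11]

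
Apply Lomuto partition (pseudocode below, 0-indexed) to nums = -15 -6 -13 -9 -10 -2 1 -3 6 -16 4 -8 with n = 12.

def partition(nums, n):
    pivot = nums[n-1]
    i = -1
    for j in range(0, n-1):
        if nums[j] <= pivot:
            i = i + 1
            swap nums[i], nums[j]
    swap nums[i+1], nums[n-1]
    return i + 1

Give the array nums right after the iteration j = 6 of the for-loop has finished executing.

-15 -13 -9 -10 -6 -2 1 -3 6 -16 4 -8

pivot = nums[11] = -8; i = -1
j=0: nums[0]=-15 ≤ -8 → i=0, swap nums[0],nums[0] (no change) → -15 -6 -13 -9 -10 -2 1 -3 6 -16 4 -8
j=1: nums[1]=-6 > -8 → no swap
j=2: nums[2]=-13 ≤ -8 → i=1, swap nums[1],nums[2] → -15 -13 -6 -9 -10 -2 1 -3 6 -16 4 -8
j=3: nums[3]=-9 ≤ -8 → i=2, swap nums[2],nums[3] → -15 -13 -9 -6 -10 -2 1 -3 6 -16 4 -8
j=4: nums[4]=-10 ≤ -8 → i=3, swap nums[3],nums[4] → -15 -13 -9 -10 -6 -2 1 -3 6 -16 4 -8
j=5: nums[5]=-2 > -8 → no swap
j=6: nums[6]=1 > -8 → no swap
(after j=6) nums = -15 -13 -9 -10 -6 -2 1 -3 6 -16 4 -8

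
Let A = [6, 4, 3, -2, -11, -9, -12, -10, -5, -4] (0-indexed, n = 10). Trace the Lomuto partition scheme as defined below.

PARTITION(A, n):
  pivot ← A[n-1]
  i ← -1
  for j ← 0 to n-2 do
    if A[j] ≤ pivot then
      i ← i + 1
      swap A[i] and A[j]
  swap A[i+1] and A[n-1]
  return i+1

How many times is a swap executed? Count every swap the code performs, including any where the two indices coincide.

pivot = A[9] = -4; i = -1
j=0: A[0]=6 > -4 → no swap
j=1: A[1]=4 > -4 → no swap
j=2: A[2]=3 > -4 → no swap
j=3: A[3]=-2 > -4 → no swap
j=4: A[4]=-11 ≤ -4 → i=0, swap A[0],A[4] → [-11, 4, 3, -2, 6, -9, -12, -10, -5, -4]
j=5: A[5]=-9 ≤ -4 → i=1, swap A[1],A[5] → [-11, -9, 3, -2, 6, 4, -12, -10, -5, -4]
j=6: A[6]=-12 ≤ -4 → i=2, swap A[2],A[6] → [-11, -9, -12, -2, 6, 4, 3, -10, -5, -4]
j=7: A[7]=-10 ≤ -4 → i=3, swap A[3],A[7] → [-11, -9, -12, -10, 6, 4, 3, -2, -5, -4]
j=8: A[8]=-5 ≤ -4 → i=4, swap A[4],A[8] → [-11, -9, -12, -10, -5, 4, 3, -2, 6, -4]
final swap A[5],A[9] → [-11, -9, -12, -10, -5, -4, 3, -2, 6, 4]; return 5

6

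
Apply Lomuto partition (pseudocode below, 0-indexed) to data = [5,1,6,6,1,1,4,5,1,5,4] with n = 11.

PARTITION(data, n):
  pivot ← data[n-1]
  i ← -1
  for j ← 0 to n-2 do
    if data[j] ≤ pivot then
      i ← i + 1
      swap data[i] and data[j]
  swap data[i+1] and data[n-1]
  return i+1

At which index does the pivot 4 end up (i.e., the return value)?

pivot=4, i=-1
j=0: 5>4, skip
j=1: 1≤4, i=0, swap(0,1) ⇒ [1,5,6,6,1,1,4,5,1,5,4]
j=2: 6>4, skip
j=3: 6>4, skip
j=4: 1≤4, i=1, swap(1,4) ⇒ [1,1,6,6,5,1,4,5,1,5,4]
j=5: 1≤4, i=2, swap(2,5) ⇒ [1,1,1,6,5,6,4,5,1,5,4]
j=6: 4≤4, i=3, swap(3,6) ⇒ [1,1,1,4,5,6,6,5,1,5,4]
j=7: 5>4, skip
j=8: 1≤4, i=4, swap(4,8) ⇒ [1,1,1,4,1,6,6,5,5,5,4]
j=9: 5>4, skip
swap(5,10) ⇒ [1,1,1,4,1,4,6,5,5,5,6]; return 5

5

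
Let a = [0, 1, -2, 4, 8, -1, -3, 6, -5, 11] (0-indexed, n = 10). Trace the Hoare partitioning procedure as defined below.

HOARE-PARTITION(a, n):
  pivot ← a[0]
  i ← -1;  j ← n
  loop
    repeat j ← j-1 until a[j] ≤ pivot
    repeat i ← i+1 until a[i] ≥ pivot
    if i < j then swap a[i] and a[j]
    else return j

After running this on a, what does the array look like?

[-5, -3, -2, -1, 8, 4, 1, 6, 0, 11]

pivot=0
j stops at 8 (-5), i stops at 0 (0); swap ⇒ [-5, 1, -2, 4, 8, -1, -3, 6, 0, 11]
j stops at 6 (-3), i stops at 1 (1); swap ⇒ [-5, -3, -2, 4, 8, -1, 1, 6, 0, 11]
j stops at 5 (-1), i stops at 3 (4); swap ⇒ [-5, -3, -2, -1, 8, 4, 1, 6, 0, 11]
j stops at 3, i stops at 4; i≥j ⇒ return 3. a=[-5, -3, -2, -1, 8, 4, 1, 6, 0, 11]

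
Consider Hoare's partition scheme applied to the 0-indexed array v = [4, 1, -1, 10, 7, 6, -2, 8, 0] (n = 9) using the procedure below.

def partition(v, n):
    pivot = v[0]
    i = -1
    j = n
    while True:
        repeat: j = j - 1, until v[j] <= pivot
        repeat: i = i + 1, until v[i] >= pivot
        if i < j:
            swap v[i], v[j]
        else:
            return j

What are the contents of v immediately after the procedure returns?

[0, 1, -1, -2, 7, 6, 10, 8, 4]

pivot = v[0] = 4; i = -1, j = 9
j→8 (v[8]=0≤4), i→0 (v[0]=4≥4); i<j, swap → [0, 1, -1, 10, 7, 6, -2, 8, 4]
j→6 (v[6]=-2≤4), i→3 (v[3]=10≥4); i<j, swap → [0, 1, -1, -2, 7, 6, 10, 8, 4]
j→3, i→4; i≥j, return j=3. v = [0, 1, -1, -2, 7, 6, 10, 8, 4]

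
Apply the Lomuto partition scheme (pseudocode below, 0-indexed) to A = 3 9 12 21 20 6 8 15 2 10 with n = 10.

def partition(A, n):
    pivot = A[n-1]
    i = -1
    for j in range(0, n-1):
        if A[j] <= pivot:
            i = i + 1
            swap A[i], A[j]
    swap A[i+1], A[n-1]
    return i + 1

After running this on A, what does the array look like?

3 9 6 8 2 10 21 15 20 12

pivot=10, i=-1
j=0: 3≤10, i=0, swap(0,0) ⇒ 3 9 12 21 20 6 8 15 2 10
j=1: 9≤10, i=1, swap(1,1) ⇒ 3 9 12 21 20 6 8 15 2 10
j=2: 12>10, skip
j=3: 21>10, skip
j=4: 20>10, skip
j=5: 6≤10, i=2, swap(2,5) ⇒ 3 9 6 21 20 12 8 15 2 10
j=6: 8≤10, i=3, swap(3,6) ⇒ 3 9 6 8 20 12 21 15 2 10
j=7: 15>10, skip
j=8: 2≤10, i=4, swap(4,8) ⇒ 3 9 6 8 2 12 21 15 20 10
swap(5,9) ⇒ 3 9 6 8 2 10 21 15 20 12; return 5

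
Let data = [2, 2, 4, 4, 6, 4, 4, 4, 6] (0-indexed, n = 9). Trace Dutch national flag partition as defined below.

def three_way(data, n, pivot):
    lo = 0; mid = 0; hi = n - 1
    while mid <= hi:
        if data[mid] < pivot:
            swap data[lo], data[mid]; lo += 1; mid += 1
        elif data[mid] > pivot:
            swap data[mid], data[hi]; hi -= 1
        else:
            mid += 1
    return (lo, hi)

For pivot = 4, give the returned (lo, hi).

lo=0 mid=0 hi=8
2<4: swap(0,0), lo=1 mid=1 ⇒ [2, 2, 4, 4, 6, 4, 4, 4, 6]
2<4: swap(1,1), lo=2 mid=2 ⇒ [2, 2, 4, 4, 6, 4, 4, 4, 6]
4=4: mid=3
4=4: mid=4
6>4: swap(4,8), hi=7 ⇒ [2, 2, 4, 4, 6, 4, 4, 4, 6]
6>4: swap(4,7), hi=6 ⇒ [2, 2, 4, 4, 4, 4, 4, 6, 6]
4=4: mid=5
4=4: mid=6
4=4: mid=7
done. lo=2 hi=6; data=[2, 2, 4, 4, 4, 4, 4, 6, 6]

(2, 6)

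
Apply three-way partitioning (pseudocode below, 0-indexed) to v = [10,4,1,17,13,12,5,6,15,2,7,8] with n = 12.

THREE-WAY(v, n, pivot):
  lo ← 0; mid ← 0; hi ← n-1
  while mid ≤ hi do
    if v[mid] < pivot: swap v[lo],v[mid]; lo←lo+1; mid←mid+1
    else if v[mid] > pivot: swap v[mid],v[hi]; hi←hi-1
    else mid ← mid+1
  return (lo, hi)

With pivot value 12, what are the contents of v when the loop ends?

[10,4,1,8,7,5,6,2,12,15,13,17]

lo=0 mid=0 hi=11
10<12: swap(0,0), lo=1 mid=1 ⇒ [10,4,1,17,13,12,5,6,15,2,7,8]
4<12: swap(1,1), lo=2 mid=2 ⇒ [10,4,1,17,13,12,5,6,15,2,7,8]
1<12: swap(2,2), lo=3 mid=3 ⇒ [10,4,1,17,13,12,5,6,15,2,7,8]
17>12: swap(3,11), hi=10 ⇒ [10,4,1,8,13,12,5,6,15,2,7,17]
8<12: swap(3,3), lo=4 mid=4 ⇒ [10,4,1,8,13,12,5,6,15,2,7,17]
13>12: swap(4,10), hi=9 ⇒ [10,4,1,8,7,12,5,6,15,2,13,17]
7<12: swap(4,4), lo=5 mid=5 ⇒ [10,4,1,8,7,12,5,6,15,2,13,17]
12=12: mid=6
5<12: swap(5,6), lo=6 mid=7 ⇒ [10,4,1,8,7,5,12,6,15,2,13,17]
6<12: swap(6,7), lo=7 mid=8 ⇒ [10,4,1,8,7,5,6,12,15,2,13,17]
15>12: swap(8,9), hi=8 ⇒ [10,4,1,8,7,5,6,12,2,15,13,17]
2<12: swap(7,8), lo=8 mid=9 ⇒ [10,4,1,8,7,5,6,2,12,15,13,17]
done. lo=8 hi=8; v=[10,4,1,8,7,5,6,2,12,15,13,17]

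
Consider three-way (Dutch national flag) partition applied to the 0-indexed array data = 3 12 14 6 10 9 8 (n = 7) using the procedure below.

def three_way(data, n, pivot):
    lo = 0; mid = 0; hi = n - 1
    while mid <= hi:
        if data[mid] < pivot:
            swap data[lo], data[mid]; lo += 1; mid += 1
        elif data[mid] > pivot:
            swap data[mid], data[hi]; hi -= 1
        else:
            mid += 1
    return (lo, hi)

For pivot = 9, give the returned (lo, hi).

lo=0 mid=0 hi=6
3<9: swap(0,0), lo=1 mid=1 ⇒ 3 12 14 6 10 9 8
12>9: swap(1,6), hi=5 ⇒ 3 8 14 6 10 9 12
8<9: swap(1,1), lo=2 mid=2 ⇒ 3 8 14 6 10 9 12
14>9: swap(2,5), hi=4 ⇒ 3 8 9 6 10 14 12
9=9: mid=3
6<9: swap(2,3), lo=3 mid=4 ⇒ 3 8 6 9 10 14 12
10>9: swap(4,4), hi=3 ⇒ 3 8 6 9 10 14 12
done. lo=3 hi=3; data=3 8 6 9 10 14 12

(3, 3)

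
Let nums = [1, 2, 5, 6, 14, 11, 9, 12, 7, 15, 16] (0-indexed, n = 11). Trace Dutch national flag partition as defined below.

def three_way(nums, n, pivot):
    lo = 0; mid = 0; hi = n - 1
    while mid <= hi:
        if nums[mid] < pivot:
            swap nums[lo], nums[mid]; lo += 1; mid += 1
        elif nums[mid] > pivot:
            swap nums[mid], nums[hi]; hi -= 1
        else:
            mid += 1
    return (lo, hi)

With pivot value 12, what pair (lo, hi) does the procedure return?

lo=0 mid=0 hi=10
1<12: swap(0,0), lo=1 mid=1 ⇒ [1, 2, 5, 6, 14, 11, 9, 12, 7, 15, 16]
2<12: swap(1,1), lo=2 mid=2 ⇒ [1, 2, 5, 6, 14, 11, 9, 12, 7, 15, 16]
5<12: swap(2,2), lo=3 mid=3 ⇒ [1, 2, 5, 6, 14, 11, 9, 12, 7, 15, 16]
6<12: swap(3,3), lo=4 mid=4 ⇒ [1, 2, 5, 6, 14, 11, 9, 12, 7, 15, 16]
14>12: swap(4,10), hi=9 ⇒ [1, 2, 5, 6, 16, 11, 9, 12, 7, 15, 14]
16>12: swap(4,9), hi=8 ⇒ [1, 2, 5, 6, 15, 11, 9, 12, 7, 16, 14]
15>12: swap(4,8), hi=7 ⇒ [1, 2, 5, 6, 7, 11, 9, 12, 15, 16, 14]
7<12: swap(4,4), lo=5 mid=5 ⇒ [1, 2, 5, 6, 7, 11, 9, 12, 15, 16, 14]
11<12: swap(5,5), lo=6 mid=6 ⇒ [1, 2, 5, 6, 7, 11, 9, 12, 15, 16, 14]
9<12: swap(6,6), lo=7 mid=7 ⇒ [1, 2, 5, 6, 7, 11, 9, 12, 15, 16, 14]
12=12: mid=8
done. lo=7 hi=7; nums=[1, 2, 5, 6, 7, 11, 9, 12, 15, 16, 14]

(7, 7)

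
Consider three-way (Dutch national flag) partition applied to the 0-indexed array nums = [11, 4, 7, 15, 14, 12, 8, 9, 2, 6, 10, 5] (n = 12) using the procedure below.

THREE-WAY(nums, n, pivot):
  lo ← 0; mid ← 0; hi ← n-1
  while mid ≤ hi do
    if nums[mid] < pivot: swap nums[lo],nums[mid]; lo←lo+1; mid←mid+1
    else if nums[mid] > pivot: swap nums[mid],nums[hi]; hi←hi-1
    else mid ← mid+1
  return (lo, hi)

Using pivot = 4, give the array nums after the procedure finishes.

pivot = 4; lo=0, mid=0, hi=11
nums[mid]=11>4: swap nums[0],nums[11]; hi=10 → [5, 4, 7, 15, 14, 12, 8, 9, 2, 6, 10, 11]
nums[mid]=5>4: swap nums[0],nums[10]; hi=9 → [10, 4, 7, 15, 14, 12, 8, 9, 2, 6, 5, 11]
nums[mid]=10>4: swap nums[0],nums[9]; hi=8 → [6, 4, 7, 15, 14, 12, 8, 9, 2, 10, 5, 11]
nums[mid]=6>4: swap nums[0],nums[8]; hi=7 → [2, 4, 7, 15, 14, 12, 8, 9, 6, 10, 5, 11]
nums[mid]=2<4: swap nums[0],nums[0]; lo=1,mid=1 → [2, 4, 7, 15, 14, 12, 8, 9, 6, 10, 5, 11]
nums[mid]=4=4: mid=2
nums[mid]=7>4: swap nums[2],nums[7]; hi=6 → [2, 4, 9, 15, 14, 12, 8, 7, 6, 10, 5, 11]
nums[mid]=9>4: swap nums[2],nums[6]; hi=5 → [2, 4, 8, 15, 14, 12, 9, 7, 6, 10, 5, 11]
nums[mid]=8>4: swap nums[2],nums[5]; hi=4 → [2, 4, 12, 15, 14, 8, 9, 7, 6, 10, 5, 11]
nums[mid]=12>4: swap nums[2],nums[4]; hi=3 → [2, 4, 14, 15, 12, 8, 9, 7, 6, 10, 5, 11]
nums[mid]=14>4: swap nums[2],nums[3]; hi=2 → [2, 4, 15, 14, 12, 8, 9, 7, 6, 10, 5, 11]
nums[mid]=15>4: swap nums[2],nums[2]; hi=1 → [2, 4, 15, 14, 12, 8, 9, 7, 6, 10, 5, 11]
end: lo=1, hi=1; nums = [2, 4, 15, 14, 12, 8, 9, 7, 6, 10, 5, 11]

[2, 4, 15, 14, 12, 8, 9, 7, 6, 10, 5, 11]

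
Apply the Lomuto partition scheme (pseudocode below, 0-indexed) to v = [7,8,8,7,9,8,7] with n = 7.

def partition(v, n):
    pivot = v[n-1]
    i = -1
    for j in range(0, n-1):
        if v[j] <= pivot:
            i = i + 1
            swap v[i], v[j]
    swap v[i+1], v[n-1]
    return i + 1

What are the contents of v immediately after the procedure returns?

[7,7,7,8,9,8,8]

pivot = v[6] = 7; i = -1
j=0: v[0]=7 ≤ 7 → i=0, swap v[0],v[0] (no change) → [7,8,8,7,9,8,7]
j=1: v[1]=8 > 7 → no swap
j=2: v[2]=8 > 7 → no swap
j=3: v[3]=7 ≤ 7 → i=1, swap v[1],v[3] → [7,7,8,8,9,8,7]
j=4: v[4]=9 > 7 → no swap
j=5: v[5]=8 > 7 → no swap
final swap v[2],v[6] → [7,7,7,8,9,8,8]; return 2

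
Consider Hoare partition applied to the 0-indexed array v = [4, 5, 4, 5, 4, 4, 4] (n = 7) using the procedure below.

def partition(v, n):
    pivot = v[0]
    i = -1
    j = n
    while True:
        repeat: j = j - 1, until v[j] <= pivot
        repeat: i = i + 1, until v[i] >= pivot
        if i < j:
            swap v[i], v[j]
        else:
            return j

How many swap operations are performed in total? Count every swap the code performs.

pivot = v[0] = 4; i = -1, j = 7
j→6 (v[6]=4≤4), i→0 (v[0]=4≥4); i<j, swap → [4, 5, 4, 5, 4, 4, 4]
j→5 (v[5]=4≤4), i→1 (v[1]=5≥4); i<j, swap → [4, 4, 4, 5, 4, 5, 4]
j→4 (v[4]=4≤4), i→2 (v[2]=4≥4); i<j, swap → [4, 4, 4, 5, 4, 5, 4]
j→2, i→3; i≥j, return j=2. v = [4, 4, 4, 5, 4, 5, 4]

3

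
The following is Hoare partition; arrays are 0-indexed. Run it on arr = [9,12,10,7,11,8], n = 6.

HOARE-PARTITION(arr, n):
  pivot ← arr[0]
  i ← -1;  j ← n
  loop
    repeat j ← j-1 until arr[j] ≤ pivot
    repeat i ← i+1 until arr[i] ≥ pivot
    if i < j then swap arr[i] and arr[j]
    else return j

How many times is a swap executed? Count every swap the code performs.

2

pivot = arr[0] = 9; i = -1, j = 6
j→5 (arr[5]=8≤9), i→0 (arr[0]=9≥9); i<j, swap → [8,12,10,7,11,9]
j→3 (arr[3]=7≤9), i→1 (arr[1]=12≥9); i<j, swap → [8,7,10,12,11,9]
j→1, i→2; i≥j, return j=1. arr = [8,7,10,12,11,9]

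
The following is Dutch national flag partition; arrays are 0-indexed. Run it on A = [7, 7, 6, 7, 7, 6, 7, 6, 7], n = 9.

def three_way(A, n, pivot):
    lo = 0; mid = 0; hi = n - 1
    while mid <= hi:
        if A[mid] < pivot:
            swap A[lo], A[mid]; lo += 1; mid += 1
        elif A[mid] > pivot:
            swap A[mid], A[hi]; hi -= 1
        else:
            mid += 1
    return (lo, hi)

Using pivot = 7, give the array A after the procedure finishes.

lo=0 mid=0 hi=8
7=7: mid=1
7=7: mid=2
6<7: swap(0,2), lo=1 mid=3 ⇒ [6, 7, 7, 7, 7, 6, 7, 6, 7]
7=7: mid=4
7=7: mid=5
6<7: swap(1,5), lo=2 mid=6 ⇒ [6, 6, 7, 7, 7, 7, 7, 6, 7]
7=7: mid=7
6<7: swap(2,7), lo=3 mid=8 ⇒ [6, 6, 6, 7, 7, 7, 7, 7, 7]
7=7: mid=9
done. lo=3 hi=8; A=[6, 6, 6, 7, 7, 7, 7, 7, 7]

[6, 6, 6, 7, 7, 7, 7, 7, 7]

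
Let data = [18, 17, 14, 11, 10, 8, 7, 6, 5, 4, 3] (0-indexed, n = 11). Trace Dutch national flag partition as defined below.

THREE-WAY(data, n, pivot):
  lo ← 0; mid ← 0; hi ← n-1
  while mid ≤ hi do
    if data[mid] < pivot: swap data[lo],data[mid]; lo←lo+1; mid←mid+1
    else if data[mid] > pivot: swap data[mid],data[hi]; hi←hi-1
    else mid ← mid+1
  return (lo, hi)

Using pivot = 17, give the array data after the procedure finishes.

pivot = 17; lo=0, mid=0, hi=10
data[mid]=18>17: swap data[0],data[10]; hi=9 → [3, 17, 14, 11, 10, 8, 7, 6, 5, 4, 18]
data[mid]=3<17: swap data[0],data[0]; lo=1,mid=1 → [3, 17, 14, 11, 10, 8, 7, 6, 5, 4, 18]
data[mid]=17=17: mid=2
data[mid]=14<17: swap data[1],data[2]; lo=2,mid=3 → [3, 14, 17, 11, 10, 8, 7, 6, 5, 4, 18]
data[mid]=11<17: swap data[2],data[3]; lo=3,mid=4 → [3, 14, 11, 17, 10, 8, 7, 6, 5, 4, 18]
data[mid]=10<17: swap data[3],data[4]; lo=4,mid=5 → [3, 14, 11, 10, 17, 8, 7, 6, 5, 4, 18]
data[mid]=8<17: swap data[4],data[5]; lo=5,mid=6 → [3, 14, 11, 10, 8, 17, 7, 6, 5, 4, 18]
data[mid]=7<17: swap data[5],data[6]; lo=6,mid=7 → [3, 14, 11, 10, 8, 7, 17, 6, 5, 4, 18]
data[mid]=6<17: swap data[6],data[7]; lo=7,mid=8 → [3, 14, 11, 10, 8, 7, 6, 17, 5, 4, 18]
data[mid]=5<17: swap data[7],data[8]; lo=8,mid=9 → [3, 14, 11, 10, 8, 7, 6, 5, 17, 4, 18]
data[mid]=4<17: swap data[8],data[9]; lo=9,mid=10 → [3, 14, 11, 10, 8, 7, 6, 5, 4, 17, 18]
end: lo=9, hi=9; data = [3, 14, 11, 10, 8, 7, 6, 5, 4, 17, 18]

[3, 14, 11, 10, 8, 7, 6, 5, 4, 17, 18]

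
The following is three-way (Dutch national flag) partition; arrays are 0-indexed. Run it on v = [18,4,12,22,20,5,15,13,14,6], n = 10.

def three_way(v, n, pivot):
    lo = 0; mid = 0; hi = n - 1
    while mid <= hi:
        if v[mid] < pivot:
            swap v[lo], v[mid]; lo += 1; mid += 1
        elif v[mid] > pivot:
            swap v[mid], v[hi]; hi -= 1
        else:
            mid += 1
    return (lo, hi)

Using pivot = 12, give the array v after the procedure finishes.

pivot = 12; lo=0, mid=0, hi=9
v[mid]=18>12: swap v[0],v[9]; hi=8 → [6,4,12,22,20,5,15,13,14,18]
v[mid]=6<12: swap v[0],v[0]; lo=1,mid=1 → [6,4,12,22,20,5,15,13,14,18]
v[mid]=4<12: swap v[1],v[1]; lo=2,mid=2 → [6,4,12,22,20,5,15,13,14,18]
v[mid]=12=12: mid=3
v[mid]=22>12: swap v[3],v[8]; hi=7 → [6,4,12,14,20,5,15,13,22,18]
v[mid]=14>12: swap v[3],v[7]; hi=6 → [6,4,12,13,20,5,15,14,22,18]
v[mid]=13>12: swap v[3],v[6]; hi=5 → [6,4,12,15,20,5,13,14,22,18]
v[mid]=15>12: swap v[3],v[5]; hi=4 → [6,4,12,5,20,15,13,14,22,18]
v[mid]=5<12: swap v[2],v[3]; lo=3,mid=4 → [6,4,5,12,20,15,13,14,22,18]
v[mid]=20>12: swap v[4],v[4]; hi=3 → [6,4,5,12,20,15,13,14,22,18]
end: lo=3, hi=3; v = [6,4,5,12,20,15,13,14,22,18]

[6,4,5,12,20,15,13,14,22,18]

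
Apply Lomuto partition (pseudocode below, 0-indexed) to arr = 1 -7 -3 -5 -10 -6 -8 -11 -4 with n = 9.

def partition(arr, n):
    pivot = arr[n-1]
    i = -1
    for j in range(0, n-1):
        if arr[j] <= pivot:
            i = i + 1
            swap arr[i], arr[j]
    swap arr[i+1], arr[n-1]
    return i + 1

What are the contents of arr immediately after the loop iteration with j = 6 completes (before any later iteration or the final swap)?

-7 -5 -10 -6 -8 1 -3 -11 -4

pivot = arr[8] = -4; i = -1
j=0: arr[0]=1 > -4 → no swap
j=1: arr[1]=-7 ≤ -4 → i=0, swap arr[0],arr[1] → -7 1 -3 -5 -10 -6 -8 -11 -4
j=2: arr[2]=-3 > -4 → no swap
j=3: arr[3]=-5 ≤ -4 → i=1, swap arr[1],arr[3] → -7 -5 -3 1 -10 -6 -8 -11 -4
j=4: arr[4]=-10 ≤ -4 → i=2, swap arr[2],arr[4] → -7 -5 -10 1 -3 -6 -8 -11 -4
j=5: arr[5]=-6 ≤ -4 → i=3, swap arr[3],arr[5] → -7 -5 -10 -6 -3 1 -8 -11 -4
j=6: arr[6]=-8 ≤ -4 → i=4, swap arr[4],arr[6] → -7 -5 -10 -6 -8 1 -3 -11 -4
(after j=6) arr = -7 -5 -10 -6 -8 1 -3 -11 -4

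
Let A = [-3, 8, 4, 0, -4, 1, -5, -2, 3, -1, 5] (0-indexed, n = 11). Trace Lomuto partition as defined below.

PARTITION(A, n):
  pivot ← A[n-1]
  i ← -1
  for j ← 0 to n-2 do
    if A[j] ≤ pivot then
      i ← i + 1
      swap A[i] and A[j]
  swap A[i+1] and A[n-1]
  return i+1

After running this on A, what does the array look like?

[-3, 4, 0, -4, 1, -5, -2, 3, -1, 5, 8]

pivot = A[10] = 5; i = -1
j=0: A[0]=-3 ≤ 5 → i=0, swap A[0],A[0] (no change) → [-3, 8, 4, 0, -4, 1, -5, -2, 3, -1, 5]
j=1: A[1]=8 > 5 → no swap
j=2: A[2]=4 ≤ 5 → i=1, swap A[1],A[2] → [-3, 4, 8, 0, -4, 1, -5, -2, 3, -1, 5]
j=3: A[3]=0 ≤ 5 → i=2, swap A[2],A[3] → [-3, 4, 0, 8, -4, 1, -5, -2, 3, -1, 5]
j=4: A[4]=-4 ≤ 5 → i=3, swap A[3],A[4] → [-3, 4, 0, -4, 8, 1, -5, -2, 3, -1, 5]
j=5: A[5]=1 ≤ 5 → i=4, swap A[4],A[5] → [-3, 4, 0, -4, 1, 8, -5, -2, 3, -1, 5]
j=6: A[6]=-5 ≤ 5 → i=5, swap A[5],A[6] → [-3, 4, 0, -4, 1, -5, 8, -2, 3, -1, 5]
j=7: A[7]=-2 ≤ 5 → i=6, swap A[6],A[7] → [-3, 4, 0, -4, 1, -5, -2, 8, 3, -1, 5]
j=8: A[8]=3 ≤ 5 → i=7, swap A[7],A[8] → [-3, 4, 0, -4, 1, -5, -2, 3, 8, -1, 5]
j=9: A[9]=-1 ≤ 5 → i=8, swap A[8],A[9] → [-3, 4, 0, -4, 1, -5, -2, 3, -1, 8, 5]
final swap A[9],A[10] → [-3, 4, 0, -4, 1, -5, -2, 3, -1, 5, 8]; return 9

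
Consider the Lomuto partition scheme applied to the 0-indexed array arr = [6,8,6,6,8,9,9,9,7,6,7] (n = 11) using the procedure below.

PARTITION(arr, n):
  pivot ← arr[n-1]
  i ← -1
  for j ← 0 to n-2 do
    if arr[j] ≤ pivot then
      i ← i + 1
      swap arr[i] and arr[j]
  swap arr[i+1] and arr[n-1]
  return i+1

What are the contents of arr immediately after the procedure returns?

pivot=7, i=-1
j=0: 6≤7, i=0, swap(0,0) ⇒ [6,8,6,6,8,9,9,9,7,6,7]
j=1: 8>7, skip
j=2: 6≤7, i=1, swap(1,2) ⇒ [6,6,8,6,8,9,9,9,7,6,7]
j=3: 6≤7, i=2, swap(2,3) ⇒ [6,6,6,8,8,9,9,9,7,6,7]
j=4: 8>7, skip
j=5: 9>7, skip
j=6: 9>7, skip
j=7: 9>7, skip
j=8: 7≤7, i=3, swap(3,8) ⇒ [6,6,6,7,8,9,9,9,8,6,7]
j=9: 6≤7, i=4, swap(4,9) ⇒ [6,6,6,7,6,9,9,9,8,8,7]
swap(5,10) ⇒ [6,6,6,7,6,7,9,9,8,8,9]; return 5

[6,6,6,7,6,7,9,9,8,8,9]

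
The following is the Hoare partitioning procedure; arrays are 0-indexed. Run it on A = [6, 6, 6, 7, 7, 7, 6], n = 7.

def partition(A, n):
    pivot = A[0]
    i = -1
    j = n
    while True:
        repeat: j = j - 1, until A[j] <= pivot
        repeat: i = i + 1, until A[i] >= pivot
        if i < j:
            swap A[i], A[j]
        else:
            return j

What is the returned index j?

1

pivot = A[0] = 6; i = -1, j = 7
j→6 (A[6]=6≤6), i→0 (A[0]=6≥6); i<j, swap → [6, 6, 6, 7, 7, 7, 6]
j→2 (A[2]=6≤6), i→1 (A[1]=6≥6); i<j, swap → [6, 6, 6, 7, 7, 7, 6]
j→1, i→2; i≥j, return j=1. A = [6, 6, 6, 7, 7, 7, 6]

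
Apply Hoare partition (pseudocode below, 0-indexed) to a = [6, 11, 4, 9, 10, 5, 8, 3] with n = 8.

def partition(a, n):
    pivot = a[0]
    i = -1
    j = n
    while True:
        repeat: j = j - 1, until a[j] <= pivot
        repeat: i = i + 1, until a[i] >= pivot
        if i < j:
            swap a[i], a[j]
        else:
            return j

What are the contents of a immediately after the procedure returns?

[3, 5, 4, 9, 10, 11, 8, 6]

pivot = a[0] = 6; i = -1, j = 8
j→7 (a[7]=3≤6), i→0 (a[0]=6≥6); i<j, swap → [3, 11, 4, 9, 10, 5, 8, 6]
j→5 (a[5]=5≤6), i→1 (a[1]=11≥6); i<j, swap → [3, 5, 4, 9, 10, 11, 8, 6]
j→2, i→3; i≥j, return j=2. a = [3, 5, 4, 9, 10, 11, 8, 6]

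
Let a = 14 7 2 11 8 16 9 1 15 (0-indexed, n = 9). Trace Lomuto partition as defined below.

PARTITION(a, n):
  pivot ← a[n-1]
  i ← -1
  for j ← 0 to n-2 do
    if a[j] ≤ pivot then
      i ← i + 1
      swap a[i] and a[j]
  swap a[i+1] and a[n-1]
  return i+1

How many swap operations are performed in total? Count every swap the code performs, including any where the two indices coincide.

8

pivot=15, i=-1
j=0: 14≤15, i=0, swap(0,0) ⇒ 14 7 2 11 8 16 9 1 15
j=1: 7≤15, i=1, swap(1,1) ⇒ 14 7 2 11 8 16 9 1 15
j=2: 2≤15, i=2, swap(2,2) ⇒ 14 7 2 11 8 16 9 1 15
j=3: 11≤15, i=3, swap(3,3) ⇒ 14 7 2 11 8 16 9 1 15
j=4: 8≤15, i=4, swap(4,4) ⇒ 14 7 2 11 8 16 9 1 15
j=5: 16>15, skip
j=6: 9≤15, i=5, swap(5,6) ⇒ 14 7 2 11 8 9 16 1 15
j=7: 1≤15, i=6, swap(6,7) ⇒ 14 7 2 11 8 9 1 16 15
swap(7,8) ⇒ 14 7 2 11 8 9 1 15 16; return 7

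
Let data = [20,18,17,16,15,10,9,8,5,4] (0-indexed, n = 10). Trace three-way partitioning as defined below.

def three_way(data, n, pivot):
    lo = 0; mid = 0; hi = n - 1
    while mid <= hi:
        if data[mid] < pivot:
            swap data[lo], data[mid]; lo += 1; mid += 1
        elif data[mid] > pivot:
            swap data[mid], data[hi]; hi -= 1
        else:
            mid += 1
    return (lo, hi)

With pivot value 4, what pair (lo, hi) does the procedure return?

(0, 0)

lo=0 mid=0 hi=9
20>4: swap(0,9), hi=8 ⇒ [4,18,17,16,15,10,9,8,5,20]
4=4: mid=1
18>4: swap(1,8), hi=7 ⇒ [4,5,17,16,15,10,9,8,18,20]
5>4: swap(1,7), hi=6 ⇒ [4,8,17,16,15,10,9,5,18,20]
8>4: swap(1,6), hi=5 ⇒ [4,9,17,16,15,10,8,5,18,20]
9>4: swap(1,5), hi=4 ⇒ [4,10,17,16,15,9,8,5,18,20]
10>4: swap(1,4), hi=3 ⇒ [4,15,17,16,10,9,8,5,18,20]
15>4: swap(1,3), hi=2 ⇒ [4,16,17,15,10,9,8,5,18,20]
16>4: swap(1,2), hi=1 ⇒ [4,17,16,15,10,9,8,5,18,20]
17>4: swap(1,1), hi=0 ⇒ [4,17,16,15,10,9,8,5,18,20]
done. lo=0 hi=0; data=[4,17,16,15,10,9,8,5,18,20]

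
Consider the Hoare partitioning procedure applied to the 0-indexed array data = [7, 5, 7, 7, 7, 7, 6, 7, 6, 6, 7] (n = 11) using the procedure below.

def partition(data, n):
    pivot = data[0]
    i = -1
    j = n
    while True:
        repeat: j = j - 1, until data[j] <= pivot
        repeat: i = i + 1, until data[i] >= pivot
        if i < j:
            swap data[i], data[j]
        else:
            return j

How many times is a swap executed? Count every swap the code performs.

pivot=7
j stops at 10 (7), i stops at 0 (7); swap ⇒ [7, 5, 7, 7, 7, 7, 6, 7, 6, 6, 7]
j stops at 9 (6), i stops at 2 (7); swap ⇒ [7, 5, 6, 7, 7, 7, 6, 7, 6, 7, 7]
j stops at 8 (6), i stops at 3 (7); swap ⇒ [7, 5, 6, 6, 7, 7, 6, 7, 7, 7, 7]
j stops at 7 (7), i stops at 4 (7); swap ⇒ [7, 5, 6, 6, 7, 7, 6, 7, 7, 7, 7]
j stops at 6 (6), i stops at 5 (7); swap ⇒ [7, 5, 6, 6, 7, 6, 7, 7, 7, 7, 7]
j stops at 5, i stops at 6; i≥j ⇒ return 5. data=[7, 5, 6, 6, 7, 6, 7, 7, 7, 7, 7]

5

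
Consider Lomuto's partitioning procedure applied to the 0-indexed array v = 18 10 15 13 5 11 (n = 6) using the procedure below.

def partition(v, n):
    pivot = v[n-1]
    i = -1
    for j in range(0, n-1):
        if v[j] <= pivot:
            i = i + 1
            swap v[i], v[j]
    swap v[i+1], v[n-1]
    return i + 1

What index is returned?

2

pivot = v[5] = 11; i = -1
j=0: v[0]=18 > 11 → no swap
j=1: v[1]=10 ≤ 11 → i=0, swap v[0],v[1] → 10 18 15 13 5 11
j=2: v[2]=15 > 11 → no swap
j=3: v[3]=13 > 11 → no swap
j=4: v[4]=5 ≤ 11 → i=1, swap v[1],v[4] → 10 5 15 13 18 11
final swap v[2],v[5] → 10 5 11 13 18 15; return 2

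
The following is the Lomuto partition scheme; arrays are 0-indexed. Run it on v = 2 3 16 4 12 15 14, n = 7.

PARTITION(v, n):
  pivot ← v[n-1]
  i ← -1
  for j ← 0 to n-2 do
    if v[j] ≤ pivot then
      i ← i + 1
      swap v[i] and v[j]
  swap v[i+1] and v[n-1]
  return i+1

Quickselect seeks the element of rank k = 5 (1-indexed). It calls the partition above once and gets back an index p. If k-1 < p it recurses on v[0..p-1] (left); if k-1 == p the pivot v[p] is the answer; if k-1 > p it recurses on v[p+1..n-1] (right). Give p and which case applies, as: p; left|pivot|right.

pivot=14, i=-1
j=0: 2≤14, i=0, swap(0,0) ⇒ 2 3 16 4 12 15 14
j=1: 3≤14, i=1, swap(1,1) ⇒ 2 3 16 4 12 15 14
j=2: 16>14, skip
j=3: 4≤14, i=2, swap(2,3) ⇒ 2 3 4 16 12 15 14
j=4: 12≤14, i=3, swap(3,4) ⇒ 2 3 4 12 16 15 14
j=5: 15>14, skip
swap(4,6) ⇒ 2 3 4 12 14 15 16; return 4
p = 4; k-1 = 4 == 4 ⇒ pivot

4; pivot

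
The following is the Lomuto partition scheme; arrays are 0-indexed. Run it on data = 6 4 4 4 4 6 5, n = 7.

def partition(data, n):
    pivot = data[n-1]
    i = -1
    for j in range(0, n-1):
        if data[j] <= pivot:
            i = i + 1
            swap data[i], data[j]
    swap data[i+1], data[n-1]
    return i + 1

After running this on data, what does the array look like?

pivot=5, i=-1
j=0: 6>5, skip
j=1: 4≤5, i=0, swap(0,1) ⇒ 4 6 4 4 4 6 5
j=2: 4≤5, i=1, swap(1,2) ⇒ 4 4 6 4 4 6 5
j=3: 4≤5, i=2, swap(2,3) ⇒ 4 4 4 6 4 6 5
j=4: 4≤5, i=3, swap(3,4) ⇒ 4 4 4 4 6 6 5
j=5: 6>5, skip
swap(4,6) ⇒ 4 4 4 4 5 6 6; return 4

4 4 4 4 5 6 6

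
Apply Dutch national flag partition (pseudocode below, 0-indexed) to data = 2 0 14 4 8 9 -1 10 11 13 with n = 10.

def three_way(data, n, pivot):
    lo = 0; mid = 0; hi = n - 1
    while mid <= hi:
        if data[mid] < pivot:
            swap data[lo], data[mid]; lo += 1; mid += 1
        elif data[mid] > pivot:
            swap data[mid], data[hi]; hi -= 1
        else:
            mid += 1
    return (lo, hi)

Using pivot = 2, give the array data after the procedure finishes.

pivot = 2; lo=0, mid=0, hi=9
data[mid]=2=2: mid=1
data[mid]=0<2: swap data[0],data[1]; lo=1,mid=2 → 0 2 14 4 8 9 -1 10 11 13
data[mid]=14>2: swap data[2],data[9]; hi=8 → 0 2 13 4 8 9 -1 10 11 14
data[mid]=13>2: swap data[2],data[8]; hi=7 → 0 2 11 4 8 9 -1 10 13 14
data[mid]=11>2: swap data[2],data[7]; hi=6 → 0 2 10 4 8 9 -1 11 13 14
data[mid]=10>2: swap data[2],data[6]; hi=5 → 0 2 -1 4 8 9 10 11 13 14
data[mid]=-1<2: swap data[1],data[2]; lo=2,mid=3 → 0 -1 2 4 8 9 10 11 13 14
data[mid]=4>2: swap data[3],data[5]; hi=4 → 0 -1 2 9 8 4 10 11 13 14
data[mid]=9>2: swap data[3],data[4]; hi=3 → 0 -1 2 8 9 4 10 11 13 14
data[mid]=8>2: swap data[3],data[3]; hi=2 → 0 -1 2 8 9 4 10 11 13 14
end: lo=2, hi=2; data = 0 -1 2 8 9 4 10 11 13 14

0 -1 2 8 9 4 10 11 13 14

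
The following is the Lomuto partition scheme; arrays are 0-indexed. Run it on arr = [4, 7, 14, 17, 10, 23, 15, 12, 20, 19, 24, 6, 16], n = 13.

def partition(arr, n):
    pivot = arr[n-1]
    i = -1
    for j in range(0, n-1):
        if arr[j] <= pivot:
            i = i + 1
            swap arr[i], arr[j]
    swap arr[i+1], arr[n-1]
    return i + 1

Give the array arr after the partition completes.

pivot=16, i=-1
j=0: 4≤16, i=0, swap(0,0) ⇒ [4, 7, 14, 17, 10, 23, 15, 12, 20, 19, 24, 6, 16]
j=1: 7≤16, i=1, swap(1,1) ⇒ [4, 7, 14, 17, 10, 23, 15, 12, 20, 19, 24, 6, 16]
j=2: 14≤16, i=2, swap(2,2) ⇒ [4, 7, 14, 17, 10, 23, 15, 12, 20, 19, 24, 6, 16]
j=3: 17>16, skip
j=4: 10≤16, i=3, swap(3,4) ⇒ [4, 7, 14, 10, 17, 23, 15, 12, 20, 19, 24, 6, 16]
j=5: 23>16, skip
j=6: 15≤16, i=4, swap(4,6) ⇒ [4, 7, 14, 10, 15, 23, 17, 12, 20, 19, 24, 6, 16]
j=7: 12≤16, i=5, swap(5,7) ⇒ [4, 7, 14, 10, 15, 12, 17, 23, 20, 19, 24, 6, 16]
j=8: 20>16, skip
j=9: 19>16, skip
j=10: 24>16, skip
j=11: 6≤16, i=6, swap(6,11) ⇒ [4, 7, 14, 10, 15, 12, 6, 23, 20, 19, 24, 17, 16]
swap(7,12) ⇒ [4, 7, 14, 10, 15, 12, 6, 16, 20, 19, 24, 17, 23]; return 7

[4, 7, 14, 10, 15, 12, 6, 16, 20, 19, 24, 17, 23]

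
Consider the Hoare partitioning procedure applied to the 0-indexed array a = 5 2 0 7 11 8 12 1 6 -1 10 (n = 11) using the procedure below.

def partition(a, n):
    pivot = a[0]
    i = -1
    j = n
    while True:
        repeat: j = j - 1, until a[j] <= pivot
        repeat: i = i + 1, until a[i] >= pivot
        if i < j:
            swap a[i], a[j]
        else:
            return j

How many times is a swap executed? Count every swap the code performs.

pivot = a[0] = 5; i = -1, j = 11
j→9 (a[9]=-1≤5), i→0 (a[0]=5≥5); i<j, swap → -1 2 0 7 11 8 12 1 6 5 10
j→7 (a[7]=1≤5), i→3 (a[3]=7≥5); i<j, swap → -1 2 0 1 11 8 12 7 6 5 10
j→3, i→4; i≥j, return j=3. a = -1 2 0 1 11 8 12 7 6 5 10

2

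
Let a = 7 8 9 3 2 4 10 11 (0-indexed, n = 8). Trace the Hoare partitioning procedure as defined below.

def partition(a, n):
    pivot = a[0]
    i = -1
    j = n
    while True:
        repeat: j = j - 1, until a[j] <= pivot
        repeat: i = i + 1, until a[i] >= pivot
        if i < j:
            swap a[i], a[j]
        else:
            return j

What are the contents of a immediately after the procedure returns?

4 2 3 9 8 7 10 11

pivot = a[0] = 7; i = -1, j = 8
j→5 (a[5]=4≤7), i→0 (a[0]=7≥7); i<j, swap → 4 8 9 3 2 7 10 11
j→4 (a[4]=2≤7), i→1 (a[1]=8≥7); i<j, swap → 4 2 9 3 8 7 10 11
j→3 (a[3]=3≤7), i→2 (a[2]=9≥7); i<j, swap → 4 2 3 9 8 7 10 11
j→2, i→3; i≥j, return j=2. a = 4 2 3 9 8 7 10 11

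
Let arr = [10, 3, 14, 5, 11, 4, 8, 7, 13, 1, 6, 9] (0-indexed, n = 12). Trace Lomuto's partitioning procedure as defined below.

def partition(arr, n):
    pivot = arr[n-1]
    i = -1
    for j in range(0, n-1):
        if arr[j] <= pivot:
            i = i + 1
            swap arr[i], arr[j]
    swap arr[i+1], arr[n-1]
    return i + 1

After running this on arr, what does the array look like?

pivot = arr[11] = 9; i = -1
j=0: arr[0]=10 > 9 → no swap
j=1: arr[1]=3 ≤ 9 → i=0, swap arr[0],arr[1] → [3, 10, 14, 5, 11, 4, 8, 7, 13, 1, 6, 9]
j=2: arr[2]=14 > 9 → no swap
j=3: arr[3]=5 ≤ 9 → i=1, swap arr[1],arr[3] → [3, 5, 14, 10, 11, 4, 8, 7, 13, 1, 6, 9]
j=4: arr[4]=11 > 9 → no swap
j=5: arr[5]=4 ≤ 9 → i=2, swap arr[2],arr[5] → [3, 5, 4, 10, 11, 14, 8, 7, 13, 1, 6, 9]
j=6: arr[6]=8 ≤ 9 → i=3, swap arr[3],arr[6] → [3, 5, 4, 8, 11, 14, 10, 7, 13, 1, 6, 9]
j=7: arr[7]=7 ≤ 9 → i=4, swap arr[4],arr[7] → [3, 5, 4, 8, 7, 14, 10, 11, 13, 1, 6, 9]
j=8: arr[8]=13 > 9 → no swap
j=9: arr[9]=1 ≤ 9 → i=5, swap arr[5],arr[9] → [3, 5, 4, 8, 7, 1, 10, 11, 13, 14, 6, 9]
j=10: arr[10]=6 ≤ 9 → i=6, swap arr[6],arr[10] → [3, 5, 4, 8, 7, 1, 6, 11, 13, 14, 10, 9]
final swap arr[7],arr[11] → [3, 5, 4, 8, 7, 1, 6, 9, 13, 14, 10, 11]; return 7

[3, 5, 4, 8, 7, 1, 6, 9, 13, 14, 10, 11]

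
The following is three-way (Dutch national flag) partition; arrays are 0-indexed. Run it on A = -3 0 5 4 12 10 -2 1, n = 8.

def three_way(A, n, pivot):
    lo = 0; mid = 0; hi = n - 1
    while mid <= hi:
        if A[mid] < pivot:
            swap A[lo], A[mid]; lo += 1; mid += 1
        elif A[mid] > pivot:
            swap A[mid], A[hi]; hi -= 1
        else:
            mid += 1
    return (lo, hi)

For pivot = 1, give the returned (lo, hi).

pivot = 1; lo=0, mid=0, hi=7
A[mid]=-3<1: swap A[0],A[0]; lo=1,mid=1 → -3 0 5 4 12 10 -2 1
A[mid]=0<1: swap A[1],A[1]; lo=2,mid=2 → -3 0 5 4 12 10 -2 1
A[mid]=5>1: swap A[2],A[7]; hi=6 → -3 0 1 4 12 10 -2 5
A[mid]=1=1: mid=3
A[mid]=4>1: swap A[3],A[6]; hi=5 → -3 0 1 -2 12 10 4 5
A[mid]=-2<1: swap A[2],A[3]; lo=3,mid=4 → -3 0 -2 1 12 10 4 5
A[mid]=12>1: swap A[4],A[5]; hi=4 → -3 0 -2 1 10 12 4 5
A[mid]=10>1: swap A[4],A[4]; hi=3 → -3 0 -2 1 10 12 4 5
end: lo=3, hi=3; A = -3 0 -2 1 10 12 4 5

(3, 3)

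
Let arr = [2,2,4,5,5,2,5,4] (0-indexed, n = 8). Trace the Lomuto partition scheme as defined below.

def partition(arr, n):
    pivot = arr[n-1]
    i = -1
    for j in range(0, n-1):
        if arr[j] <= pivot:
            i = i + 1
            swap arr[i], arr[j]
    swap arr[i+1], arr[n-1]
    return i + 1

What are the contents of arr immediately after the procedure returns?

pivot=4, i=-1
j=0: 2≤4, i=0, swap(0,0) ⇒ [2,2,4,5,5,2,5,4]
j=1: 2≤4, i=1, swap(1,1) ⇒ [2,2,4,5,5,2,5,4]
j=2: 4≤4, i=2, swap(2,2) ⇒ [2,2,4,5,5,2,5,4]
j=3: 5>4, skip
j=4: 5>4, skip
j=5: 2≤4, i=3, swap(3,5) ⇒ [2,2,4,2,5,5,5,4]
j=6: 5>4, skip
swap(4,7) ⇒ [2,2,4,2,4,5,5,5]; return 4

[2,2,4,2,4,5,5,5]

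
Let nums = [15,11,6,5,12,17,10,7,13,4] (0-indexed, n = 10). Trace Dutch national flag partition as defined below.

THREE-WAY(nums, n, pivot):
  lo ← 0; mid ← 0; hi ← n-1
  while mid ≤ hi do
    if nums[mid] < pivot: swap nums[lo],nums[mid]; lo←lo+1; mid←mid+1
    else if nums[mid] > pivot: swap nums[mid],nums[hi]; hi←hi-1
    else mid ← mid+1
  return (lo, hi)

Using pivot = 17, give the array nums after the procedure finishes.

[15,11,6,5,12,10,7,13,4,17]

lo=0 mid=0 hi=9
15<17: swap(0,0), lo=1 mid=1 ⇒ [15,11,6,5,12,17,10,7,13,4]
11<17: swap(1,1), lo=2 mid=2 ⇒ [15,11,6,5,12,17,10,7,13,4]
6<17: swap(2,2), lo=3 mid=3 ⇒ [15,11,6,5,12,17,10,7,13,4]
5<17: swap(3,3), lo=4 mid=4 ⇒ [15,11,6,5,12,17,10,7,13,4]
12<17: swap(4,4), lo=5 mid=5 ⇒ [15,11,6,5,12,17,10,7,13,4]
17=17: mid=6
10<17: swap(5,6), lo=6 mid=7 ⇒ [15,11,6,5,12,10,17,7,13,4]
7<17: swap(6,7), lo=7 mid=8 ⇒ [15,11,6,5,12,10,7,17,13,4]
13<17: swap(7,8), lo=8 mid=9 ⇒ [15,11,6,5,12,10,7,13,17,4]
4<17: swap(8,9), lo=9 mid=10 ⇒ [15,11,6,5,12,10,7,13,4,17]
done. lo=9 hi=9; nums=[15,11,6,5,12,10,7,13,4,17]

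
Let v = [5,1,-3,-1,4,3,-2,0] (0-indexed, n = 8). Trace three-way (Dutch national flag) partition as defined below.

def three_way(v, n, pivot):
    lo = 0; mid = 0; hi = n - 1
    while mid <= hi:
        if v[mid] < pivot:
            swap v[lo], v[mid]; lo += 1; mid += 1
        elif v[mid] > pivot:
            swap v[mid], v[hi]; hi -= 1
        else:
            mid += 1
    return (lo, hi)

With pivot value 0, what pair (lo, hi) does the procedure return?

(3, 3)

lo=0 mid=0 hi=7
5>0: swap(0,7), hi=6 ⇒ [0,1,-3,-1,4,3,-2,5]
0=0: mid=1
1>0: swap(1,6), hi=5 ⇒ [0,-2,-3,-1,4,3,1,5]
-2<0: swap(0,1), lo=1 mid=2 ⇒ [-2,0,-3,-1,4,3,1,5]
-3<0: swap(1,2), lo=2 mid=3 ⇒ [-2,-3,0,-1,4,3,1,5]
-1<0: swap(2,3), lo=3 mid=4 ⇒ [-2,-3,-1,0,4,3,1,5]
4>0: swap(4,5), hi=4 ⇒ [-2,-3,-1,0,3,4,1,5]
3>0: swap(4,4), hi=3 ⇒ [-2,-3,-1,0,3,4,1,5]
done. lo=3 hi=3; v=[-2,-3,-1,0,3,4,1,5]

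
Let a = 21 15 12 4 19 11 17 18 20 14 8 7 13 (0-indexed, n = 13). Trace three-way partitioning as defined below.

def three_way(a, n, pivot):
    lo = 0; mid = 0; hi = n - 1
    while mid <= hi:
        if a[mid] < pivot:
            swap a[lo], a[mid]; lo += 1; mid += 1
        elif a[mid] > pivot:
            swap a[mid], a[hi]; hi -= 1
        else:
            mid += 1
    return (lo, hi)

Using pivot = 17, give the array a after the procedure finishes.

lo=0 mid=0 hi=12
21>17: swap(0,12), hi=11 ⇒ 13 15 12 4 19 11 17 18 20 14 8 7 21
13<17: swap(0,0), lo=1 mid=1 ⇒ 13 15 12 4 19 11 17 18 20 14 8 7 21
15<17: swap(1,1), lo=2 mid=2 ⇒ 13 15 12 4 19 11 17 18 20 14 8 7 21
12<17: swap(2,2), lo=3 mid=3 ⇒ 13 15 12 4 19 11 17 18 20 14 8 7 21
4<17: swap(3,3), lo=4 mid=4 ⇒ 13 15 12 4 19 11 17 18 20 14 8 7 21
19>17: swap(4,11), hi=10 ⇒ 13 15 12 4 7 11 17 18 20 14 8 19 21
7<17: swap(4,4), lo=5 mid=5 ⇒ 13 15 12 4 7 11 17 18 20 14 8 19 21
11<17: swap(5,5), lo=6 mid=6 ⇒ 13 15 12 4 7 11 17 18 20 14 8 19 21
17=17: mid=7
18>17: swap(7,10), hi=9 ⇒ 13 15 12 4 7 11 17 8 20 14 18 19 21
8<17: swap(6,7), lo=7 mid=8 ⇒ 13 15 12 4 7 11 8 17 20 14 18 19 21
20>17: swap(8,9), hi=8 ⇒ 13 15 12 4 7 11 8 17 14 20 18 19 21
14<17: swap(7,8), lo=8 mid=9 ⇒ 13 15 12 4 7 11 8 14 17 20 18 19 21
done. lo=8 hi=8; a=13 15 12 4 7 11 8 14 17 20 18 19 21

13 15 12 4 7 11 8 14 17 20 18 19 21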